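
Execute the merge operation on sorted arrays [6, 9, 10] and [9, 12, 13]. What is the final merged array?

Merging process:

Compare 6 vs 9: take 6 from left. Merged: [6]
Compare 9 vs 9: take 9 from left. Merged: [6, 9]
Compare 10 vs 9: take 9 from right. Merged: [6, 9, 9]
Compare 10 vs 12: take 10 from left. Merged: [6, 9, 9, 10]
Append remaining from right: [12, 13]. Merged: [6, 9, 9, 10, 12, 13]

Final merged array: [6, 9, 9, 10, 12, 13]
Total comparisons: 4

The merged array is [6, 9, 9, 10, 12, 13], requiring 4 comparisons. The merge step runs in O(n) time where n is the total number of elements.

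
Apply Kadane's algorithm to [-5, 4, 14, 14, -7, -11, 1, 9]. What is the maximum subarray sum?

Using Kadane's algorithm on [-5, 4, 14, 14, -7, -11, 1, 9]:

Scanning through the array:
Position 1 (value 4): max_ending_here = 4, max_so_far = 4
Position 2 (value 14): max_ending_here = 18, max_so_far = 18
Position 3 (value 14): max_ending_here = 32, max_so_far = 32
Position 4 (value -7): max_ending_here = 25, max_so_far = 32
Position 5 (value -11): max_ending_here = 14, max_so_far = 32
Position 6 (value 1): max_ending_here = 15, max_so_far = 32
Position 7 (value 9): max_ending_here = 24, max_so_far = 32

Maximum subarray: [4, 14, 14]
Maximum sum: 32

The maximum subarray is [4, 14, 14] with sum 32. This subarray runs from index 1 to index 3.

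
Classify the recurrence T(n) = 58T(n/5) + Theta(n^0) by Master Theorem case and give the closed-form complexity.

Master Theorem for T(n) = 58T(n/5) + O(n^0):

a = 58, b = 5, c = 0
log_b(a) = log_5(58) = 2.5229

Case 1: c = 0 < log_5(58) = 2.5229
T(n) = O(n^(log_5 58))

For T(n) = 58T(n/5) + O(n^0): log_5(58) = 2.5229. This is Case 1 of the Master Theorem (c < log_b(a), work dominated by leaves), giving O(n^(log_5 58)).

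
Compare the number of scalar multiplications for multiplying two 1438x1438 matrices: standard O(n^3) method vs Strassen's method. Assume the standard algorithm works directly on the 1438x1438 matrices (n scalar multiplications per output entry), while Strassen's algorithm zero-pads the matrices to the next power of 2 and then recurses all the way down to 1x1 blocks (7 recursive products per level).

Matrix multiplication for 1438x1438 matrices:

Strassen's algorithm requires power-of-2 dimensions. Pad 1438x1438 to 2048x2048 (next power of 2).

Standard algorithm: 1438^3 = 2973559672 multiplications
Strassen's algorithm: 7^(log2(2048)) = 7^11 = 1977326743 multiplications
Savings: 2973559672 - 1977326743 = 996232929 multiplications

Standard: 2973559672 multiplications (1438^3). Strassen: 1977326743 multiplications (7^11, after padding to 2048x2048). Strassen reduces 8 recursive multiplications to 7 at each level.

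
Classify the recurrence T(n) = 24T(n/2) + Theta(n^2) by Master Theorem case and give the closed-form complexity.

Master Theorem for T(n) = 24T(n/2) + O(n^2):

a = 24, b = 2, c = 2
log_b(a) = log_2(24) = 4.5850

Case 1: c = 2 < log_2(24) = 4.5850
T(n) = O(n^(log_2 24))

For T(n) = 24T(n/2) + O(n^2): log_2(24) = 4.5850. This is Case 1 of the Master Theorem (c < log_b(a), work dominated by leaves), giving O(n^(log_2 24)).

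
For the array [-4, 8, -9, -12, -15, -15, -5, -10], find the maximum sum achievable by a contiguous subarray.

Using Kadane's algorithm on [-4, 8, -9, -12, -15, -15, -5, -10]:

Scanning through the array:
Position 1 (value 8): max_ending_here = 8, max_so_far = 8
Position 2 (value -9): max_ending_here = -1, max_so_far = 8
Position 3 (value -12): max_ending_here = -12, max_so_far = 8
Position 4 (value -15): max_ending_here = -15, max_so_far = 8
Position 5 (value -15): max_ending_here = -15, max_so_far = 8
Position 6 (value -5): max_ending_here = -5, max_so_far = 8
Position 7 (value -10): max_ending_here = -10, max_so_far = 8

Maximum subarray: [8]
Maximum sum: 8

The maximum subarray is [8] with sum 8. This subarray runs from index 1 to index 1.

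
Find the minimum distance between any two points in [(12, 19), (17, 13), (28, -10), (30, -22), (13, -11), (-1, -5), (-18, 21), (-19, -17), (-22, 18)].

Computing all pairwise distances among 9 points:

d((12, 19), (17, 13)) = 7.8102
d((12, 19), (28, -10)) = 33.121
d((12, 19), (30, -22)) = 44.7772
d((12, 19), (13, -11)) = 30.0167
d((12, 19), (-1, -5)) = 27.2947
d((12, 19), (-18, 21)) = 30.0666
d((12, 19), (-19, -17)) = 47.5079
d((12, 19), (-22, 18)) = 34.0147
d((17, 13), (28, -10)) = 25.4951
d((17, 13), (30, -22)) = 37.3363
d((17, 13), (13, -11)) = 24.3311
d((17, 13), (-1, -5)) = 25.4558
d((17, 13), (-18, 21)) = 35.9026
d((17, 13), (-19, -17)) = 46.8615
d((17, 13), (-22, 18)) = 39.3192
d((28, -10), (30, -22)) = 12.1655
d((28, -10), (13, -11)) = 15.0333
d((28, -10), (-1, -5)) = 29.4279
d((28, -10), (-18, 21)) = 55.4707
d((28, -10), (-19, -17)) = 47.5184
d((28, -10), (-22, 18)) = 57.3062
d((30, -22), (13, -11)) = 20.2485
d((30, -22), (-1, -5)) = 35.3553
d((30, -22), (-18, 21)) = 64.4438
d((30, -22), (-19, -17)) = 49.2544
d((30, -22), (-22, 18)) = 65.6049
d((13, -11), (-1, -5)) = 15.2315
d((13, -11), (-18, 21)) = 44.5533
d((13, -11), (-19, -17)) = 32.5576
d((13, -11), (-22, 18)) = 45.4533
d((-1, -5), (-18, 21)) = 31.0644
d((-1, -5), (-19, -17)) = 21.6333
d((-1, -5), (-22, 18)) = 31.1448
d((-18, 21), (-19, -17)) = 38.0132
d((-18, 21), (-22, 18)) = 5.0 <-- minimum
d((-19, -17), (-22, 18)) = 35.1283

Closest pair: (-18, 21) and (-22, 18) with distance 5.0

The closest pair is (-18, 21) and (-22, 18) with Euclidean distance 5.0. For 9 points, brute-force pairwise comparison is shown above. For large n, the divide-and-conquer algorithm (sort by x, recurse on halves, check the dividing strip) achieves O(n log n).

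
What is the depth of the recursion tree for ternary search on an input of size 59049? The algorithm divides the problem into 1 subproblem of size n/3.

For divide and conquer with division factor 3:

Problem sizes at each level:
Level 0: 59049
Level 1: 19683
Level 2: 6561
Level 3: 2187
Level 4: 729
Level 5: 243
Level 6: 81
Level 7: 27
Level 8: 9
Level 9: 3
Level 10: 1

The root is level 0 and the size-1 base case is level 10 (the tree spans levels 0 through 10, i.e. 11 levels counting the root), so the depth is the number of divisions: log_3(59049) = 10

The recursion tree depth is log_3(59049) = 10. At each level, the problem size is divided by 3, so it takes 10 divisions to reduce to a base case of size 1. The algorithm makes 1 recursive call at each level.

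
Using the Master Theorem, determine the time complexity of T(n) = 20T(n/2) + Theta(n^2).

Master Theorem for T(n) = 20T(n/2) + O(n^2):

a = 20, b = 2, c = 2
log_b(a) = log_2(20) = 4.3219

Case 1: c = 2 < log_2(20) = 4.3219
T(n) = O(n^(log_2 20))

For T(n) = 20T(n/2) + O(n^2): log_2(20) = 4.3219. This is Case 1 of the Master Theorem (c < log_b(a), work dominated by leaves), giving O(n^(log_2 20)).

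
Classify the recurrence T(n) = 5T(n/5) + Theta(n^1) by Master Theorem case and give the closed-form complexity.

Master Theorem for T(n) = 5T(n/5) + O(n^1):

a = 5, b = 5, c = 1
log_b(a) = log_5(5) = 1.0000

Case 2: c = 1 = log_5(5) = 1.0000
T(n) = O(n^1 log n) = O(n log n)

For T(n) = 5T(n/5) + O(n^1): log_5(5) = 1.0000. This is Case 2 of the Master Theorem (c = log_b(a), equal work at all levels), giving O(n log n).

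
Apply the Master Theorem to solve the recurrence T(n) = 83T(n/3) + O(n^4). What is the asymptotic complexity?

Master Theorem for T(n) = 83T(n/3) + O(n^4):

a = 83, b = 3, c = 4
log_b(a) = log_3(83) = 4.0222

Case 1: c = 4 < log_3(83) = 4.0222
T(n) = O(n^(log_3 83))

For T(n) = 83T(n/3) + O(n^4): log_3(83) = 4.0222. This is Case 1 of the Master Theorem (c < log_b(a), work dominated by leaves), giving O(n^(log_3 83)).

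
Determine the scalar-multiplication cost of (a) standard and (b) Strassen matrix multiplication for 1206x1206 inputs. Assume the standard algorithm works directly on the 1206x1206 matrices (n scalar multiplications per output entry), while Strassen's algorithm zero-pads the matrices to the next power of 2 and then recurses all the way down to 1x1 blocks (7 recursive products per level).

Matrix multiplication for 1206x1206 matrices:

Strassen's algorithm requires power-of-2 dimensions. Pad 1206x1206 to 2048x2048 (next power of 2).

Standard algorithm: 1206^3 = 1754049816 multiplications
Strassen's algorithm: 7^(log2(2048)) = 7^11 = 1977326743 multiplications
Difference: 1754049816 - 1977326743 = -223276927 (Strassen uses MORE here due to padding overhead — for small or just-over-power-of-2 n, padding can outweigh the per-level savings)

Standard: 1754049816 multiplications (1206^3). Strassen: 1977326743 multiplications (7^11, after padding to 2048x2048). Strassen reduces 8 recursive multiplications to 7 at each level.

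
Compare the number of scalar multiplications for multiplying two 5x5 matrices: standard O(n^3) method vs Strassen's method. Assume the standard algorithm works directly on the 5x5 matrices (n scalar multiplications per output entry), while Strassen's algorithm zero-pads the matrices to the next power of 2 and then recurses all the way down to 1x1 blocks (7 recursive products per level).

Matrix multiplication for 5x5 matrices:

Strassen's algorithm requires power-of-2 dimensions. Pad 5x5 to 8x8 (next power of 2).

Standard algorithm: 5^3 = 125 multiplications
Strassen's algorithm: 7^(log2(8)) = 7^3 = 343 multiplications
Difference: 125 - 343 = -218 (Strassen uses MORE here due to padding overhead — for small or just-over-power-of-2 n, padding can outweigh the per-level savings)

Standard: 125 multiplications (5^3). Strassen: 343 multiplications (7^3, after padding to 8x8). Strassen reduces 8 recursive multiplications to 7 at each level.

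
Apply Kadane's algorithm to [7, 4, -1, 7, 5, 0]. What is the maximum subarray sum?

Using Kadane's algorithm on [7, 4, -1, 7, 5, 0]:

Scanning through the array:
Position 1 (value 4): max_ending_here = 11, max_so_far = 11
Position 2 (value -1): max_ending_here = 10, max_so_far = 11
Position 3 (value 7): max_ending_here = 17, max_so_far = 17
Position 4 (value 5): max_ending_here = 22, max_so_far = 22
Position 5 (value 0): max_ending_here = 22, max_so_far = 22

Maximum subarray: [7, 4, -1, 7, 5]
Maximum sum: 22

The maximum subarray is [7, 4, -1, 7, 5] with sum 22. This subarray runs from index 0 to index 4.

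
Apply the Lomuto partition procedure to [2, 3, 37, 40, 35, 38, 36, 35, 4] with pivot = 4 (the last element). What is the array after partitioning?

Lomuto partition with pivot = 4:

Initial array: [2, 3, 37, 40, 35, 38, 36, 35, 4]

arr[0]=2 <= 4: swap with position 0, array becomes [2, 3, 37, 40, 35, 38, 36, 35, 4]
arr[1]=3 <= 4: swap with position 1, array becomes [2, 3, 37, 40, 35, 38, 36, 35, 4]
arr[2]=37 > 4: no swap
arr[3]=40 > 4: no swap
arr[4]=35 > 4: no swap
arr[5]=38 > 4: no swap
arr[6]=36 > 4: no swap
arr[7]=35 > 4: no swap

Place pivot at position 2: [2, 3, 4, 40, 35, 38, 36, 35, 37]
Pivot position: 2

After partitioning with pivot 4, the array becomes [2, 3, 4, 40, 35, 38, 36, 35, 37]. The pivot is placed at index 2. All elements to the left of the pivot are <= 4, and all elements to the right are > 4.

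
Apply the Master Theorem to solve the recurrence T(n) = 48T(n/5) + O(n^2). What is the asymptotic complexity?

Master Theorem for T(n) = 48T(n/5) + O(n^2):

a = 48, b = 5, c = 2
log_b(a) = log_5(48) = 2.4053

Case 1: c = 2 < log_5(48) = 2.4053
T(n) = O(n^(log_5 48))

For T(n) = 48T(n/5) + O(n^2): log_5(48) = 2.4053. This is Case 1 of the Master Theorem (c < log_b(a), work dominated by leaves), giving O(n^(log_5 48)).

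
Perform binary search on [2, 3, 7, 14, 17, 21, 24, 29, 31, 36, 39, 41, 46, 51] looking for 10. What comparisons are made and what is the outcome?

Binary search for 10 in [2, 3, 7, 14, 17, 21, 24, 29, 31, 36, 39, 41, 46, 51]:

lo=0, hi=13, mid=6, arr[mid]=24 -> 24 > 10, search left half
lo=0, hi=5, mid=2, arr[mid]=7 -> 7 < 10, search right half
lo=3, hi=5, mid=4, arr[mid]=17 -> 17 > 10, search left half
lo=3, hi=3, mid=3, arr[mid]=14 -> 14 > 10, search left half
lo=3 > hi=2, target 10 not found

Binary search determines that 10 is not in the array after 4 comparisons. The search space was exhausted without finding the target.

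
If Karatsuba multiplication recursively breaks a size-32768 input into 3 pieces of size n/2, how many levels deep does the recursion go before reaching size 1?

For divide and conquer with division factor 2:

Problem sizes at each level:
Level 0: 32768
Level 1: 16384
Level 2: 8192
Level 3: 4096
Level 4: 2048
Level 5: 1024
Level 6: 512
Level 7: 256
Level 8: 128
Level 9: 64
Level 10: 32
Level 11: 16
Level 12: 8
Level 13: 4
Level 14: 2
Level 15: 1

The root is level 0 and the size-1 base case is level 15 (the tree spans levels 0 through 15, i.e. 16 levels counting the root), so the depth is the number of divisions: log_2(32768) = 15

The recursion tree depth is log_2(32768) = 15. At each level, the problem size is divided by 2, so it takes 15 divisions to reduce to a base case of size 1. The algorithm makes 3 recursive calls at each level.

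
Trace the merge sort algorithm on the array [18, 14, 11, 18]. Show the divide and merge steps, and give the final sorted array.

Merge sort trace:

Split: [18, 14, 11, 18] -> [18, 14] and [11, 18]
  Split: [18, 14] -> [18] and [14]
  Merge: [18] + [14] -> [14, 18]
  Split: [11, 18] -> [11] and [18]
  Merge: [11] + [18] -> [11, 18]
Merge: [14, 18] + [11, 18] -> [11, 14, 18, 18]

Final sorted array: [11, 14, 18, 18]

The merge sort proceeds by recursively splitting the array and merging sorted halves.
After all merges, the sorted array is [11, 14, 18, 18].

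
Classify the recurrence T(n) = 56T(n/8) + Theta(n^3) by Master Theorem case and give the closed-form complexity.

Master Theorem for T(n) = 56T(n/8) + O(n^3):

a = 56, b = 8, c = 3
log_b(a) = log_8(56) = 1.9358

Case 3: c = 3 > log_8(56) = 1.9358
T(n) = O(n^3) = O(n^3)

For T(n) = 56T(n/8) + O(n^3): log_8(56) = 1.9358. This is Case 3 of the Master Theorem (c > log_b(a), work dominated by root), giving O(n^3).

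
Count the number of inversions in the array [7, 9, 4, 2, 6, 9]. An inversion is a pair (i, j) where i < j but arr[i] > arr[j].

Finding inversions in [7, 9, 4, 2, 6, 9]:

(0, 2): arr[0]=7 > arr[2]=4
(0, 3): arr[0]=7 > arr[3]=2
(0, 4): arr[0]=7 > arr[4]=6
(1, 2): arr[1]=9 > arr[2]=4
(1, 3): arr[1]=9 > arr[3]=2
(1, 4): arr[1]=9 > arr[4]=6
(2, 3): arr[2]=4 > arr[3]=2

Total inversions: 7

The array has 7 inversion(s): (0,2), (0,3), (0,4), (1,2), (1,3), (1,4), (2,3). Each pair (i,j) satisfies i < j and arr[i] > arr[j].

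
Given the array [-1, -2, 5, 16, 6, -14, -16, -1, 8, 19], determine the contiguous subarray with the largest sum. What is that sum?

Using Kadane's algorithm on [-1, -2, 5, 16, 6, -14, -16, -1, 8, 19]:

Scanning through the array:
Position 1 (value -2): max_ending_here = -2, max_so_far = -1
Position 2 (value 5): max_ending_here = 5, max_so_far = 5
Position 3 (value 16): max_ending_here = 21, max_so_far = 21
Position 4 (value 6): max_ending_here = 27, max_so_far = 27
Position 5 (value -14): max_ending_here = 13, max_so_far = 27
Position 6 (value -16): max_ending_here = -3, max_so_far = 27
Position 7 (value -1): max_ending_here = -1, max_so_far = 27
Position 8 (value 8): max_ending_here = 8, max_so_far = 27
Position 9 (value 19): max_ending_here = 27, max_so_far = 27

Maximum subarray: [5, 16, 6]
Maximum sum: 27

The maximum subarray is [5, 16, 6] with sum 27. This subarray runs from index 2 to index 4.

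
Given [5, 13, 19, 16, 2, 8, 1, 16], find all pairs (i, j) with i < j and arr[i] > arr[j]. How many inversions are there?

Finding inversions in [5, 13, 19, 16, 2, 8, 1, 16]:

(0, 4): arr[0]=5 > arr[4]=2
(0, 6): arr[0]=5 > arr[6]=1
(1, 4): arr[1]=13 > arr[4]=2
(1, 5): arr[1]=13 > arr[5]=8
(1, 6): arr[1]=13 > arr[6]=1
(2, 3): arr[2]=19 > arr[3]=16
(2, 4): arr[2]=19 > arr[4]=2
(2, 5): arr[2]=19 > arr[5]=8
(2, 6): arr[2]=19 > arr[6]=1
(2, 7): arr[2]=19 > arr[7]=16
(3, 4): arr[3]=16 > arr[4]=2
(3, 5): arr[3]=16 > arr[5]=8
(3, 6): arr[3]=16 > arr[6]=1
(4, 6): arr[4]=2 > arr[6]=1
(5, 6): arr[5]=8 > arr[6]=1

Total inversions: 15

The array has 15 inversion(s): (0,4), (0,6), (1,4), (1,5), (1,6), (2,3), (2,4), (2,5), (2,6), (2,7), (3,4), (3,5), (3,6), (4,6), (5,6). Each pair (i,j) satisfies i < j and arr[i] > arr[j].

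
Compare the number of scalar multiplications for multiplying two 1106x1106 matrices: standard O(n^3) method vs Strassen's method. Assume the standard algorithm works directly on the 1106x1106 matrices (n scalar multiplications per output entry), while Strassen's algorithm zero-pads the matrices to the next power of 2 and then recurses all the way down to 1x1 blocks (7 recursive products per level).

Matrix multiplication for 1106x1106 matrices:

Strassen's algorithm requires power-of-2 dimensions. Pad 1106x1106 to 2048x2048 (next power of 2).

Standard algorithm: 1106^3 = 1352899016 multiplications
Strassen's algorithm: 7^(log2(2048)) = 7^11 = 1977326743 multiplications
Difference: 1352899016 - 1977326743 = -624427727 (Strassen uses MORE here due to padding overhead — for small or just-over-power-of-2 n, padding can outweigh the per-level savings)

Standard: 1352899016 multiplications (1106^3). Strassen: 1977326743 multiplications (7^11, after padding to 2048x2048). Strassen reduces 8 recursive multiplications to 7 at each level.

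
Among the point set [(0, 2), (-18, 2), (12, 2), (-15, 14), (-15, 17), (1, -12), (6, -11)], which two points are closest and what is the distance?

Computing all pairwise distances among 7 points:

d((0, 2), (-18, 2)) = 18.0
d((0, 2), (12, 2)) = 12.0
d((0, 2), (-15, 14)) = 19.2094
d((0, 2), (-15, 17)) = 21.2132
d((0, 2), (1, -12)) = 14.0357
d((0, 2), (6, -11)) = 14.3178
d((-18, 2), (12, 2)) = 30.0
d((-18, 2), (-15, 14)) = 12.3693
d((-18, 2), (-15, 17)) = 15.2971
d((-18, 2), (1, -12)) = 23.6008
d((-18, 2), (6, -11)) = 27.2947
d((12, 2), (-15, 14)) = 29.5466
d((12, 2), (-15, 17)) = 30.8869
d((12, 2), (1, -12)) = 17.8045
d((12, 2), (6, -11)) = 14.3178
d((-15, 14), (-15, 17)) = 3.0 <-- minimum
d((-15, 14), (1, -12)) = 30.5287
d((-15, 14), (6, -11)) = 32.6497
d((-15, 17), (1, -12)) = 33.121
d((-15, 17), (6, -11)) = 35.0
d((1, -12), (6, -11)) = 5.099

Closest pair: (-15, 14) and (-15, 17) with distance 3.0

The closest pair is (-15, 14) and (-15, 17) with Euclidean distance 3.0. For 7 points, brute-force pairwise comparison is shown above. For large n, the divide-and-conquer algorithm (sort by x, recurse on halves, check the dividing strip) achieves O(n log n).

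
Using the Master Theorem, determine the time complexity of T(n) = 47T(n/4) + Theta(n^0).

Master Theorem for T(n) = 47T(n/4) + O(n^0):

a = 47, b = 4, c = 0
log_b(a) = log_4(47) = 2.7773

Case 1: c = 0 < log_4(47) = 2.7773
T(n) = O(n^(log_4 47))

For T(n) = 47T(n/4) + O(n^0): log_4(47) = 2.7773. This is Case 1 of the Master Theorem (c < log_b(a), work dominated by leaves), giving O(n^(log_4 47)).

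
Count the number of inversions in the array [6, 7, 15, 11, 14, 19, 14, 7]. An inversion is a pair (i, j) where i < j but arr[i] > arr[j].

Finding inversions in [6, 7, 15, 11, 14, 19, 14, 7]:

(2, 3): arr[2]=15 > arr[3]=11
(2, 4): arr[2]=15 > arr[4]=14
(2, 6): arr[2]=15 > arr[6]=14
(2, 7): arr[2]=15 > arr[7]=7
(3, 7): arr[3]=11 > arr[7]=7
(4, 7): arr[4]=14 > arr[7]=7
(5, 6): arr[5]=19 > arr[6]=14
(5, 7): arr[5]=19 > arr[7]=7
(6, 7): arr[6]=14 > arr[7]=7

Total inversions: 9

The array has 9 inversion(s): (2,3), (2,4), (2,6), (2,7), (3,7), (4,7), (5,6), (5,7), (6,7). Each pair (i,j) satisfies i < j and arr[i] > arr[j].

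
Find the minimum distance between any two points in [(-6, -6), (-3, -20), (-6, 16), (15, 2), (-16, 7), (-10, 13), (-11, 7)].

Computing all pairwise distances among 7 points:

d((-6, -6), (-3, -20)) = 14.3178
d((-6, -6), (-6, 16)) = 22.0
d((-6, -6), (15, 2)) = 22.4722
d((-6, -6), (-16, 7)) = 16.4012
d((-6, -6), (-10, 13)) = 19.4165
d((-6, -6), (-11, 7)) = 13.9284
d((-3, -20), (-6, 16)) = 36.1248
d((-3, -20), (15, 2)) = 28.4253
d((-3, -20), (-16, 7)) = 29.9666
d((-3, -20), (-10, 13)) = 33.7343
d((-3, -20), (-11, 7)) = 28.1603
d((-6, 16), (15, 2)) = 25.2389
d((-6, 16), (-16, 7)) = 13.4536
d((-6, 16), (-10, 13)) = 5.0 <-- minimum
d((-6, 16), (-11, 7)) = 10.2956
d((15, 2), (-16, 7)) = 31.4006
d((15, 2), (-10, 13)) = 27.313
d((15, 2), (-11, 7)) = 26.4764
d((-16, 7), (-10, 13)) = 8.4853
d((-16, 7), (-11, 7)) = 5.0 <-- minimum
d((-10, 13), (-11, 7)) = 6.0828

Minimum distance: 5.0 (tie among 2 pairs: (-6, 16) and (-10, 13); (-16, 7) and (-11, 7))

The minimum Euclidean distance is 5.0. There is a tie: 2 pairs achieve this minimum — (-6, 16) and (-10, 13); (-16, 7) and (-11, 7). Any of these is a valid closest pair. For 7 points, brute-force pairwise comparison is shown above. For large n, the divide-and-conquer algorithm (sort by x, recurse on halves, check the dividing strip) achieves O(n log n).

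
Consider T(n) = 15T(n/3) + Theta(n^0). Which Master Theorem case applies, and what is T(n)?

Master Theorem for T(n) = 15T(n/3) + O(n^0):

a = 15, b = 3, c = 0
log_b(a) = log_3(15) = 2.4650

Case 1: c = 0 < log_3(15) = 2.4650
T(n) = O(n^(log_3 15))

For T(n) = 15T(n/3) + O(n^0): log_3(15) = 2.4650. This is Case 1 of the Master Theorem (c < log_b(a), work dominated by leaves), giving O(n^(log_3 15)).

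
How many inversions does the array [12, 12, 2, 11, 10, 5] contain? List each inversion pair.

Finding inversions in [12, 12, 2, 11, 10, 5]:

(0, 2): arr[0]=12 > arr[2]=2
(0, 3): arr[0]=12 > arr[3]=11
(0, 4): arr[0]=12 > arr[4]=10
(0, 5): arr[0]=12 > arr[5]=5
(1, 2): arr[1]=12 > arr[2]=2
(1, 3): arr[1]=12 > arr[3]=11
(1, 4): arr[1]=12 > arr[4]=10
(1, 5): arr[1]=12 > arr[5]=5
(3, 4): arr[3]=11 > arr[4]=10
(3, 5): arr[3]=11 > arr[5]=5
(4, 5): arr[4]=10 > arr[5]=5

Total inversions: 11

The array has 11 inversion(s): (0,2), (0,3), (0,4), (0,5), (1,2), (1,3), (1,4), (1,5), (3,4), (3,5), (4,5). Each pair (i,j) satisfies i < j and arr[i] > arr[j].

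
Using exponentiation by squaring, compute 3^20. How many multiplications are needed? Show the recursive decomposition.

Computing 3^20 by squaring (build up from 3^1; each line after the first costs one multiplication):

3^1 = 3
3^2 = (3^1)^2 = 3^2 = 9
3^4 = (3^2)^2 = 9^2 = 81
3^5 = 3 * 3^4 = 3 * 81 = 243
3^10 = (3^5)^2 = 243^2 = 59049
3^20 = (3^10)^2 = 59049^2 = 3486784401

Result: 3486784401
Multiplications needed: 5 (5 lines after 3^1)

3^20 = 3486784401. Using exponentiation by squaring, this requires 5 multiplications. The key idea: if the exponent is even, square the half-power; if odd, multiply by the base once.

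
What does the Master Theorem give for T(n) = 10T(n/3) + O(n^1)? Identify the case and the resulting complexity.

Master Theorem for T(n) = 10T(n/3) + O(n^1):

a = 10, b = 3, c = 1
log_b(a) = log_3(10) = 2.0959

Case 1: c = 1 < log_3(10) = 2.0959
T(n) = O(n^(log_3 10))

For T(n) = 10T(n/3) + O(n^1): log_3(10) = 2.0959. This is Case 1 of the Master Theorem (c < log_b(a), work dominated by leaves), giving O(n^(log_3 10)).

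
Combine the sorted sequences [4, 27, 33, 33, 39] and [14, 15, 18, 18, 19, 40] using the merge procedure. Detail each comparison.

Merging process:

Compare 4 vs 14: take 4 from left. Merged: [4]
Compare 27 vs 14: take 14 from right. Merged: [4, 14]
Compare 27 vs 15: take 15 from right. Merged: [4, 14, 15]
Compare 27 vs 18: take 18 from right. Merged: [4, 14, 15, 18]
Compare 27 vs 18: take 18 from right. Merged: [4, 14, 15, 18, 18]
Compare 27 vs 19: take 19 from right. Merged: [4, 14, 15, 18, 18, 19]
Compare 27 vs 40: take 27 from left. Merged: [4, 14, 15, 18, 18, 19, 27]
Compare 33 vs 40: take 33 from left. Merged: [4, 14, 15, 18, 18, 19, 27, 33]
Compare 33 vs 40: take 33 from left. Merged: [4, 14, 15, 18, 18, 19, 27, 33, 33]
Compare 39 vs 40: take 39 from left. Merged: [4, 14, 15, 18, 18, 19, 27, 33, 33, 39]
Append remaining from right: [40]. Merged: [4, 14, 15, 18, 18, 19, 27, 33, 33, 39, 40]

Final merged array: [4, 14, 15, 18, 18, 19, 27, 33, 33, 39, 40]
Total comparisons: 10

The merged array is [4, 14, 15, 18, 18, 19, 27, 33, 33, 39, 40], requiring 10 comparisons. The merge step runs in O(n) time where n is the total number of elements.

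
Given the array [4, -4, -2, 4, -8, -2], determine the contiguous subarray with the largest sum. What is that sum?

Using Kadane's algorithm on [4, -4, -2, 4, -8, -2]:

Scanning through the array:
Position 1 (value -4): max_ending_here = 0, max_so_far = 4
Position 2 (value -2): max_ending_here = -2, max_so_far = 4
Position 3 (value 4): max_ending_here = 4, max_so_far = 4
Position 4 (value -8): max_ending_here = -4, max_so_far = 4
Position 5 (value -2): max_ending_here = -2, max_so_far = 4

Maximum subarray: [4]
Maximum sum: 4

The maximum subarray is [4] with sum 4. This subarray runs from index 0 to index 0.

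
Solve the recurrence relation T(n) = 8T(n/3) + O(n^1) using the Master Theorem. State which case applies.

Master Theorem for T(n) = 8T(n/3) + O(n^1):

a = 8, b = 3, c = 1
log_b(a) = log_3(8) = 1.8928

Case 1: c = 1 < log_3(8) = 1.8928
T(n) = O(n^(log_3 8))

For T(n) = 8T(n/3) + O(n^1): log_3(8) = 1.8928. This is Case 1 of the Master Theorem (c < log_b(a), work dominated by leaves), giving O(n^(log_3 8)).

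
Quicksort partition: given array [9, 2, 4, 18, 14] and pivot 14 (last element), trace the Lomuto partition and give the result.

Lomuto partition with pivot = 14:

Initial array: [9, 2, 4, 18, 14]

arr[0]=9 <= 14: swap with position 0, array becomes [9, 2, 4, 18, 14]
arr[1]=2 <= 14: swap with position 1, array becomes [9, 2, 4, 18, 14]
arr[2]=4 <= 14: swap with position 2, array becomes [9, 2, 4, 18, 14]
arr[3]=18 > 14: no swap

Place pivot at position 3: [9, 2, 4, 14, 18]
Pivot position: 3

After partitioning with pivot 14, the array becomes [9, 2, 4, 14, 18]. The pivot is placed at index 3. All elements to the left of the pivot are <= 14, and all elements to the right are > 14.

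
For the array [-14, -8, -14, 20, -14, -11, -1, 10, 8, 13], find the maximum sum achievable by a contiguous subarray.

Using Kadane's algorithm on [-14, -8, -14, 20, -14, -11, -1, 10, 8, 13]:

Scanning through the array:
Position 1 (value -8): max_ending_here = -8, max_so_far = -8
Position 2 (value -14): max_ending_here = -14, max_so_far = -8
Position 3 (value 20): max_ending_here = 20, max_so_far = 20
Position 4 (value -14): max_ending_here = 6, max_so_far = 20
Position 5 (value -11): max_ending_here = -5, max_so_far = 20
Position 6 (value -1): max_ending_here = -1, max_so_far = 20
Position 7 (value 10): max_ending_here = 10, max_so_far = 20
Position 8 (value 8): max_ending_here = 18, max_so_far = 20
Position 9 (value 13): max_ending_here = 31, max_so_far = 31

Maximum subarray: [10, 8, 13]
Maximum sum: 31

The maximum subarray is [10, 8, 13] with sum 31. This subarray runs from index 7 to index 9.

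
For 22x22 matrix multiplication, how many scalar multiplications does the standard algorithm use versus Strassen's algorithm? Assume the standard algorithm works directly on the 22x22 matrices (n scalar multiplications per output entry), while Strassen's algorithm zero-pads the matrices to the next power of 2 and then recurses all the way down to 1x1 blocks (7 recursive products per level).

Matrix multiplication for 22x22 matrices:

Strassen's algorithm requires power-of-2 dimensions. Pad 22x22 to 32x32 (next power of 2).

Standard algorithm: 22^3 = 10648 multiplications
Strassen's algorithm: 7^(log2(32)) = 7^5 = 16807 multiplications
Difference: 10648 - 16807 = -6159 (Strassen uses MORE here due to padding overhead — for small or just-over-power-of-2 n, padding can outweigh the per-level savings)

Standard: 10648 multiplications (22^3). Strassen: 16807 multiplications (7^5, after padding to 32x32). Strassen reduces 8 recursive multiplications to 7 at each level.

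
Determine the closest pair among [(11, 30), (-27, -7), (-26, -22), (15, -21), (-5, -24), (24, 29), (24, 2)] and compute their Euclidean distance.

Computing all pairwise distances among 7 points:

d((11, 30), (-27, -7)) = 53.0377
d((11, 30), (-26, -22)) = 63.8201
d((11, 30), (15, -21)) = 51.1566
d((11, 30), (-5, -24)) = 56.3205
d((11, 30), (24, 29)) = 13.0384 <-- minimum
d((11, 30), (24, 2)) = 30.8707
d((-27, -7), (-26, -22)) = 15.0333
d((-27, -7), (15, -21)) = 44.2719
d((-27, -7), (-5, -24)) = 27.8029
d((-27, -7), (24, 29)) = 62.426
d((-27, -7), (24, 2)) = 51.788
d((-26, -22), (15, -21)) = 41.0122
d((-26, -22), (-5, -24)) = 21.095
d((-26, -22), (24, 29)) = 71.4213
d((-26, -22), (24, 2)) = 55.4617
d((15, -21), (-5, -24)) = 20.2237
d((15, -21), (24, 29)) = 50.8035
d((15, -21), (24, 2)) = 24.6982
d((-5, -24), (24, 29)) = 60.4152
d((-5, -24), (24, 2)) = 38.9487
d((24, 29), (24, 2)) = 27.0

Closest pair: (11, 30) and (24, 29) with distance 13.0384

The closest pair is (11, 30) and (24, 29) with Euclidean distance 13.0384. For 7 points, brute-force pairwise comparison is shown above. For large n, the divide-and-conquer algorithm (sort by x, recurse on halves, check the dividing strip) achieves O(n log n).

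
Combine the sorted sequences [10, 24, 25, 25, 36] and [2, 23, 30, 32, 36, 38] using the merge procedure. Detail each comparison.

Merging process:

Compare 10 vs 2: take 2 from right. Merged: [2]
Compare 10 vs 23: take 10 from left. Merged: [2, 10]
Compare 24 vs 23: take 23 from right. Merged: [2, 10, 23]
Compare 24 vs 30: take 24 from left. Merged: [2, 10, 23, 24]
Compare 25 vs 30: take 25 from left. Merged: [2, 10, 23, 24, 25]
Compare 25 vs 30: take 25 from left. Merged: [2, 10, 23, 24, 25, 25]
Compare 36 vs 30: take 30 from right. Merged: [2, 10, 23, 24, 25, 25, 30]
Compare 36 vs 32: take 32 from right. Merged: [2, 10, 23, 24, 25, 25, 30, 32]
Compare 36 vs 36: take 36 from left. Merged: [2, 10, 23, 24, 25, 25, 30, 32, 36]
Append remaining from right: [36, 38]. Merged: [2, 10, 23, 24, 25, 25, 30, 32, 36, 36, 38]

Final merged array: [2, 10, 23, 24, 25, 25, 30, 32, 36, 36, 38]
Total comparisons: 9

The merged array is [2, 10, 23, 24, 25, 25, 30, 32, 36, 36, 38], requiring 9 comparisons. The merge step runs in O(n) time where n is the total number of elements.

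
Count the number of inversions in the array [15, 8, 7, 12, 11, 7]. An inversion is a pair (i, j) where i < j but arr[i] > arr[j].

Finding inversions in [15, 8, 7, 12, 11, 7]:

(0, 1): arr[0]=15 > arr[1]=8
(0, 2): arr[0]=15 > arr[2]=7
(0, 3): arr[0]=15 > arr[3]=12
(0, 4): arr[0]=15 > arr[4]=11
(0, 5): arr[0]=15 > arr[5]=7
(1, 2): arr[1]=8 > arr[2]=7
(1, 5): arr[1]=8 > arr[5]=7
(3, 4): arr[3]=12 > arr[4]=11
(3, 5): arr[3]=12 > arr[5]=7
(4, 5): arr[4]=11 > arr[5]=7

Total inversions: 10

The array has 10 inversion(s): (0,1), (0,2), (0,3), (0,4), (0,5), (1,2), (1,5), (3,4), (3,5), (4,5). Each pair (i,j) satisfies i < j and arr[i] > arr[j].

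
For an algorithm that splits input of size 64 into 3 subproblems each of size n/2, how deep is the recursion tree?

For divide and conquer with division factor 2:

Problem sizes at each level:
Level 0: 64
Level 1: 32
Level 2: 16
Level 3: 8
Level 4: 4
Level 5: 2
Level 6: 1

The root is level 0 and the size-1 base case is level 6 (the tree spans levels 0 through 6, i.e. 7 levels counting the root), so the depth is the number of divisions: log_2(64) = 6

The recursion tree depth is log_2(64) = 6. At each level, the problem size is divided by 2, so it takes 6 divisions to reduce to a base case of size 1. The algorithm makes 3 recursive calls at each level.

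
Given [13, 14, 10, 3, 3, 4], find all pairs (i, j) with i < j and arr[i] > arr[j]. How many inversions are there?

Finding inversions in [13, 14, 10, 3, 3, 4]:

(0, 2): arr[0]=13 > arr[2]=10
(0, 3): arr[0]=13 > arr[3]=3
(0, 4): arr[0]=13 > arr[4]=3
(0, 5): arr[0]=13 > arr[5]=4
(1, 2): arr[1]=14 > arr[2]=10
(1, 3): arr[1]=14 > arr[3]=3
(1, 4): arr[1]=14 > arr[4]=3
(1, 5): arr[1]=14 > arr[5]=4
(2, 3): arr[2]=10 > arr[3]=3
(2, 4): arr[2]=10 > arr[4]=3
(2, 5): arr[2]=10 > arr[5]=4

Total inversions: 11

The array has 11 inversion(s): (0,2), (0,3), (0,4), (0,5), (1,2), (1,3), (1,4), (1,5), (2,3), (2,4), (2,5). Each pair (i,j) satisfies i < j and arr[i] > arr[j].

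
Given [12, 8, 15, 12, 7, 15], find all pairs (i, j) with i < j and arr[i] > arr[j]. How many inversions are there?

Finding inversions in [12, 8, 15, 12, 7, 15]:

(0, 1): arr[0]=12 > arr[1]=8
(0, 4): arr[0]=12 > arr[4]=7
(1, 4): arr[1]=8 > arr[4]=7
(2, 3): arr[2]=15 > arr[3]=12
(2, 4): arr[2]=15 > arr[4]=7
(3, 4): arr[3]=12 > arr[4]=7

Total inversions: 6

The array has 6 inversion(s): (0,1), (0,4), (1,4), (2,3), (2,4), (3,4). Each pair (i,j) satisfies i < j and arr[i] > arr[j].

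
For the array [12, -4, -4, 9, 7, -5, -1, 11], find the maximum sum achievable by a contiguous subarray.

Using Kadane's algorithm on [12, -4, -4, 9, 7, -5, -1, 11]:

Scanning through the array:
Position 1 (value -4): max_ending_here = 8, max_so_far = 12
Position 2 (value -4): max_ending_here = 4, max_so_far = 12
Position 3 (value 9): max_ending_here = 13, max_so_far = 13
Position 4 (value 7): max_ending_here = 20, max_so_far = 20
Position 5 (value -5): max_ending_here = 15, max_so_far = 20
Position 6 (value -1): max_ending_here = 14, max_so_far = 20
Position 7 (value 11): max_ending_here = 25, max_so_far = 25

Maximum subarray: [12, -4, -4, 9, 7, -5, -1, 11]
Maximum sum: 25

The maximum subarray is [12, -4, -4, 9, 7, -5, -1, 11] with sum 25. This subarray runs from index 0 to index 7.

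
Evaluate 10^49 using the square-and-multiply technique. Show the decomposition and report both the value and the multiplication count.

Computing 10^49 by squaring (build up from 10^1; each line after the first costs one multiplication):

10^1 = 10
10^2 = (10^1)^2 = 10^2 = 100
10^3 = 10 * 10^2 = 10 * 100 = 1000
10^6 = (10^3)^2 = 1000^2 = 1000000
10^12 = (10^6)^2 = 1000000^2 = 1000000000000
10^24 = (10^12)^2 = 1000000000000^2 = 1000000000000000000000000
10^48 = (10^24)^2 = 1000000000000000000000000^2 = 1000000000000000000000000000000000000000000000000
10^49 = 10 * 10^48 = 10 * 1000000000000000000000000000000000000000000000000 = 10000000000000000000000000000000000000000000000000

Result: 10000000000000000000000000000000000000000000000000
Multiplications needed: 7 (7 lines after 10^1)

10^49 = 10000000000000000000000000000000000000000000000000. Using exponentiation by squaring, this requires 7 multiplications. The key idea: if the exponent is even, square the half-power; if odd, multiply by the base once.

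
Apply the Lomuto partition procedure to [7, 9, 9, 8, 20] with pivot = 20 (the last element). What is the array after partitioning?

Lomuto partition with pivot = 20:

Initial array: [7, 9, 9, 8, 20]

arr[0]=7 <= 20: swap with position 0, array becomes [7, 9, 9, 8, 20]
arr[1]=9 <= 20: swap with position 1, array becomes [7, 9, 9, 8, 20]
arr[2]=9 <= 20: swap with position 2, array becomes [7, 9, 9, 8, 20]
arr[3]=8 <= 20: swap with position 3, array becomes [7, 9, 9, 8, 20]

Place pivot at position 4: [7, 9, 9, 8, 20]
Pivot position: 4

After partitioning with pivot 20, the array becomes [7, 9, 9, 8, 20]. The pivot is placed at index 4. All elements to the left of the pivot are <= 20, and all elements to the right are > 20.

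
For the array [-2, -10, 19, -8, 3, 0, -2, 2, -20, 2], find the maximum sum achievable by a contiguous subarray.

Using Kadane's algorithm on [-2, -10, 19, -8, 3, 0, -2, 2, -20, 2]:

Scanning through the array:
Position 1 (value -10): max_ending_here = -10, max_so_far = -2
Position 2 (value 19): max_ending_here = 19, max_so_far = 19
Position 3 (value -8): max_ending_here = 11, max_so_far = 19
Position 4 (value 3): max_ending_here = 14, max_so_far = 19
Position 5 (value 0): max_ending_here = 14, max_so_far = 19
Position 6 (value -2): max_ending_here = 12, max_so_far = 19
Position 7 (value 2): max_ending_here = 14, max_so_far = 19
Position 8 (value -20): max_ending_here = -6, max_so_far = 19
Position 9 (value 2): max_ending_here = 2, max_so_far = 19

Maximum subarray: [19]
Maximum sum: 19

The maximum subarray is [19] with sum 19. This subarray runs from index 2 to index 2.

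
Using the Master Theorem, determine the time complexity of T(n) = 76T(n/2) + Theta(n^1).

Master Theorem for T(n) = 76T(n/2) + O(n^1):

a = 76, b = 2, c = 1
log_b(a) = log_2(76) = 6.2479

Case 1: c = 1 < log_2(76) = 6.2479
T(n) = O(n^(log_2 76))

For T(n) = 76T(n/2) + O(n^1): log_2(76) = 6.2479. This is Case 1 of the Master Theorem (c < log_b(a), work dominated by leaves), giving O(n^(log_2 76)).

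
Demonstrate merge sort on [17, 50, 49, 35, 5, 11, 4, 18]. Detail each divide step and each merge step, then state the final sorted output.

Merge sort trace:

Split: [17, 50, 49, 35, 5, 11, 4, 18] -> [17, 50, 49, 35] and [5, 11, 4, 18]
  Split: [17, 50, 49, 35] -> [17, 50] and [49, 35]
    Split: [17, 50] -> [17] and [50]
    Merge: [17] + [50] -> [17, 50]
    Split: [49, 35] -> [49] and [35]
    Merge: [49] + [35] -> [35, 49]
  Merge: [17, 50] + [35, 49] -> [17, 35, 49, 50]
  Split: [5, 11, 4, 18] -> [5, 11] and [4, 18]
    Split: [5, 11] -> [5] and [11]
    Merge: [5] + [11] -> [5, 11]
    Split: [4, 18] -> [4] and [18]
    Merge: [4] + [18] -> [4, 18]
  Merge: [5, 11] + [4, 18] -> [4, 5, 11, 18]
Merge: [17, 35, 49, 50] + [4, 5, 11, 18] -> [4, 5, 11, 17, 18, 35, 49, 50]

Final sorted array: [4, 5, 11, 17, 18, 35, 49, 50]

The merge sort proceeds by recursively splitting the array and merging sorted halves.
After all merges, the sorted array is [4, 5, 11, 17, 18, 35, 49, 50].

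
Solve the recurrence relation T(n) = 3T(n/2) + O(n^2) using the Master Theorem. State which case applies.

Master Theorem for T(n) = 3T(n/2) + O(n^2):

a = 3, b = 2, c = 2
log_b(a) = log_2(3) = 1.5850

Case 3: c = 2 > log_2(3) = 1.5850
T(n) = O(n^2) = O(n^2)

For T(n) = 3T(n/2) + O(n^2): log_2(3) = 1.5850. This is Case 3 of the Master Theorem (c > log_b(a), work dominated by root), giving O(n^2).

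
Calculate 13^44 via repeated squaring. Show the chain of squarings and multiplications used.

Computing 13^44 by squaring (build up from 13^1; each line after the first costs one multiplication):

13^1 = 13
13^2 = (13^1)^2 = 13^2 = 169
13^4 = (13^2)^2 = 169^2 = 28561
13^5 = 13 * 13^4 = 13 * 28561 = 371293
13^10 = (13^5)^2 = 371293^2 = 137858491849
13^11 = 13 * 13^10 = 13 * 137858491849 = 1792160394037
13^22 = (13^11)^2 = 1792160394037^2 = 3211838877954855105157369
13^44 = (13^22)^2 = 3211838877954855105157369^2 = 10315908977942302627204470186314316211062255002161

Result: 10315908977942302627204470186314316211062255002161
Multiplications needed: 7 (7 lines after 13^1)

13^44 = 10315908977942302627204470186314316211062255002161. Using exponentiation by squaring, this requires 7 multiplications. The key idea: if the exponent is even, square the half-power; if odd, multiply by the base once.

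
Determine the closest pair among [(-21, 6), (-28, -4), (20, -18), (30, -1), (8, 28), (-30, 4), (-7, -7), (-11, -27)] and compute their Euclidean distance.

Computing all pairwise distances among 8 points:

d((-21, 6), (-28, -4)) = 12.2066
d((-21, 6), (20, -18)) = 47.5079
d((-21, 6), (30, -1)) = 51.4782
d((-21, 6), (8, 28)) = 36.4005
d((-21, 6), (-30, 4)) = 9.2195
d((-21, 6), (-7, -7)) = 19.105
d((-21, 6), (-11, -27)) = 34.4819
d((-28, -4), (20, -18)) = 50.0
d((-28, -4), (30, -1)) = 58.0775
d((-28, -4), (8, 28)) = 48.1664
d((-28, -4), (-30, 4)) = 8.2462 <-- minimum
d((-28, -4), (-7, -7)) = 21.2132
d((-28, -4), (-11, -27)) = 28.6007
d((20, -18), (30, -1)) = 19.7231
d((20, -18), (8, 28)) = 47.5395
d((20, -18), (-30, 4)) = 54.626
d((20, -18), (-7, -7)) = 29.1548
d((20, -18), (-11, -27)) = 32.28
d((30, -1), (8, 28)) = 36.4005
d((30, -1), (-30, 4)) = 60.208
d((30, -1), (-7, -7)) = 37.4833
d((30, -1), (-11, -27)) = 48.5489
d((8, 28), (-30, 4)) = 44.9444
d((8, 28), (-7, -7)) = 38.0789
d((8, 28), (-11, -27)) = 58.1893
d((-30, 4), (-7, -7)) = 25.4951
d((-30, 4), (-11, -27)) = 36.3593
d((-7, -7), (-11, -27)) = 20.3961

Closest pair: (-28, -4) and (-30, 4) with distance 8.2462

The closest pair is (-28, -4) and (-30, 4) with Euclidean distance 8.2462. For 8 points, brute-force pairwise comparison is shown above. For large n, the divide-and-conquer algorithm (sort by x, recurse on halves, check the dividing strip) achieves O(n log n).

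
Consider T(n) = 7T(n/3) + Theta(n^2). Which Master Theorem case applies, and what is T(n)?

Master Theorem for T(n) = 7T(n/3) + O(n^2):

a = 7, b = 3, c = 2
log_b(a) = log_3(7) = 1.7712

Case 3: c = 2 > log_3(7) = 1.7712
T(n) = O(n^2) = O(n^2)

For T(n) = 7T(n/3) + O(n^2): log_3(7) = 1.7712. This is Case 3 of the Master Theorem (c > log_b(a), work dominated by root), giving O(n^2).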